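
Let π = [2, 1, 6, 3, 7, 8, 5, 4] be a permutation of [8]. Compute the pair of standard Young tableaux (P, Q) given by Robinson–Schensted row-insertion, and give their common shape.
P = [1, 3, 4, 8] / [2, 5, 7] / [6];  Q = [1, 3, 5, 6] / [2, 4, 7] / [8];  common shape = (4, 3, 1)

Row-insert the values π_1, π_2, … into P one at a time, bumping the leftmost entry strictly greater than the inserted value down to the next row. The recording tableau Q records, in position (i, j), the step at which that cell was added to P.
  Insert 2 (step 1): P = [2];  Q = [1]
  Insert 1 (step 2): P = [1] / [2];  Q = [1] / [2]
  Insert 6 (step 3): P = [1, 6] / [2];  Q = [1, 3] / [2]
  Insert 3 (step 4): P = [1, 3] / [2, 6];  Q = [1, 3] / [2, 4]
  Insert 7 (step 5): P = [1, 3, 7] / [2, 6];  Q = [1, 3, 5] / [2, 4]
  Insert 8 (step 6): P = [1, 3, 7, 8] / [2, 6];  Q = [1, 3, 5, 6] / [2, 4]
  Insert 5 (step 7): P = [1, 3, 5, 8] / [2, 6, 7];  Q = [1, 3, 5, 6] / [2, 4, 7]
  Insert 4 (step 8): P = [1, 3, 4, 8] / [2, 5, 7] / [6];  Q = [1, 3, 5, 6] / [2, 4, 7] / [8]
Final shape: (4, 3, 1).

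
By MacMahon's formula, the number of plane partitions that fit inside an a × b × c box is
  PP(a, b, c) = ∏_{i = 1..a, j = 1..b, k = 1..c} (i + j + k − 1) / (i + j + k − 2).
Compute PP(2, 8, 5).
PP(2, 8, 5) = 429429

Evaluate the triple product over i = 1..2, j = 1..8, k = 1..5. The factors are (2/1) · (3/2) · (4/3) · (5/4) · (6/5) · (3/2) · (4/3) · (5/4) · … (80 factors total). The numerators and denominators telescope so the product is an integer; carrying out the multiplication exactly gives PP(2, 8, 5) = 429429.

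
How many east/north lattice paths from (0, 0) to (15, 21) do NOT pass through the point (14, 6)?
Number of paths = 5567282400

Total paths from (0, 0) to (15, 21): C(36, 15) = 5567902560. Paths through (14, 6): (paths (0, 0) → (14, 6)) × (paths (14, 6) → (15, 21)) = C(20, 14) · C(16, 1) = 38760 · 16 = 620160. Avoidance count = 5567902560 − 620160 = 5567282400.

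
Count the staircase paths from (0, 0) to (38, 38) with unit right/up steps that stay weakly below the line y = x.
C_38 = 176733862787006701400

These NE paths below the diagonal are counted by the Catalan number C_n = (1/(n + 1)) · C(2n, n). For n = 38: C_38 = (1/39) · C(76, 38) = 6892620648693261354600/39 = 176733862787006701400.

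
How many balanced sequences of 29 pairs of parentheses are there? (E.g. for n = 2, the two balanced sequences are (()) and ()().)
C_29 = 1002242216651368

These balanced parentheses are counted by the Catalan number C_n = (1/(n + 1)) · C(2n, n). For n = 29: C_29 = (1/30) · C(58, 29) = 30067266499541040/30 = 1002242216651368.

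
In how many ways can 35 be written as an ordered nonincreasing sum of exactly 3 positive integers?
p(35, 3 parts) = 102

Partitions of n into exactly k parts are in bijection with partitions of n − k into at most k parts (subtract 1 from each part). So p(35, exactly 3) = p(32, parts ≤ 3). Computing via the recurrence p(m, j) = p(m, j−1) + p(m−j, j) gives 102.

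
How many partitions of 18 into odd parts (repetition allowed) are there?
p_odd(18) = 46

Enumerate partitions using only odd parts via the recurrence o(n, m) = o(n, m−2) + o(n−m, m) over odd m, starting from the largest odd part ≤ n. This gives p_odd(18) = 46. (Euler's theorem: equals the count of distinct-part partitions.)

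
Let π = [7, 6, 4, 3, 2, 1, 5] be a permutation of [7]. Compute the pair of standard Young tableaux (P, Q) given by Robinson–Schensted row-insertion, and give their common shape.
P = [1, 5] / [2] / [3] / [4] / [6] / [7];  Q = [1, 7] / [2] / [3] / [4] / [5] / [6];  common shape = (2, 1, 1, 1, 1, 1)

Row-insert the values π_1, π_2, … into P one at a time, bumping the leftmost entry strictly greater than the inserted value down to the next row. The recording tableau Q records, in position (i, j), the step at which that cell was added to P.
  Insert 7 (step 1): P = [7];  Q = [1]
  Insert 6 (step 2): P = [6] / [7];  Q = [1] / [2]
  Insert 4 (step 3): P = [4] / [6] / [7];  Q = [1] / [2] / [3]
  Insert 3 (step 4): P = [3] / [4] / [6] / [7];  Q = [1] / [2] / [3] / [4]
  Insert 2 (step 5): P = [2] / [3] / [4] / [6] / [7];  Q = [1] / [2] / [3] / [4] / [5]
  Insert 1 (step 6): P = [1] / [2] / [3] / [4] / [6] / [7];  Q = [1] / [2] / [3] / [4] / [5] / [6]
  Insert 5 (step 7): P = [1, 5] / [2] / [3] / [4] / [6] / [7];  Q = [1, 7] / [2] / [3] / [4] / [5] / [6]
Final shape: (2, 1, 1, 1, 1, 1).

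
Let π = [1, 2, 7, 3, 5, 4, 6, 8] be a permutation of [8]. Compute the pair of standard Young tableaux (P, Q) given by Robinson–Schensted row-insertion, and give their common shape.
P = [1, 2, 3, 4, 6, 8] / [5] / [7];  Q = [1, 2, 3, 5, 7, 8] / [4] / [6];  common shape = (6, 1, 1)

Row-insert the values π_1, π_2, … into P one at a time, bumping the leftmost entry strictly greater than the inserted value down to the next row. The recording tableau Q records, in position (i, j), the step at which that cell was added to P.
  Insert 1 (step 1): P = [1];  Q = [1]
  Insert 2 (step 2): P = [1, 2];  Q = [1, 2]
  Insert 7 (step 3): P = [1, 2, 7];  Q = [1, 2, 3]
  Insert 3 (step 4): P = [1, 2, 3] / [7];  Q = [1, 2, 3] / [4]
  Insert 5 (step 5): P = [1, 2, 3, 5] / [7];  Q = [1, 2, 3, 5] / [4]
  Insert 4 (step 6): P = [1, 2, 3, 4] / [5] / [7];  Q = [1, 2, 3, 5] / [4] / [6]
  Insert 6 (step 7): P = [1, 2, 3, 4, 6] / [5] / [7];  Q = [1, 2, 3, 5, 7] / [4] / [6]
  Insert 8 (step 8): P = [1, 2, 3, 4, 6, 8] / [5] / [7];  Q = [1, 2, 3, 5, 7, 8] / [4] / [6]
Final shape: (6, 1, 1).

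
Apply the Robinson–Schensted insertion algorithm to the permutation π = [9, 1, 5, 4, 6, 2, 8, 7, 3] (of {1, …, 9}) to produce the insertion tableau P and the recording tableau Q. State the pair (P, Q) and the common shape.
P = [1, 2, 3, 7] / [4, 6] / [5, 8] / [9];  Q = [1, 3, 5, 7] / [2, 8] / [4, 9] / [6];  common shape = (4, 2, 2, 1)

Row-insert the values π_1, π_2, … into P one at a time, bumping the leftmost entry strictly greater than the inserted value down to the next row. The recording tableau Q records, in position (i, j), the step at which that cell was added to P.
  Insert 9 (step 1): P = [9];  Q = [1]
  Insert 1 (step 2): P = [1] / [9];  Q = [1] / [2]
  Insert 5 (step 3): P = [1, 5] / [9];  Q = [1, 3] / [2]
  Insert 4 (step 4): P = [1, 4] / [5] / [9];  Q = [1, 3] / [2] / [4]
  Insert 6 (step 5): P = [1, 4, 6] / [5] / [9];  Q = [1, 3, 5] / [2] / [4]
  Insert 2 (step 6): P = [1, 2, 6] / [4] / [5] / [9];  Q = [1, 3, 5] / [2] / [4] / [6]
  Insert 8 (step 7): P = [1, 2, 6, 8] / [4] / [5] / [9];  Q = [1, 3, 5, 7] / [2] / [4] / [6]
  Insert 7 (step 8): P = [1, 2, 6, 7] / [4, 8] / [5] / [9];  Q = [1, 3, 5, 7] / [2, 8] / [4] / [6]
  Insert 3 (step 9): P = [1, 2, 3, 7] / [4, 6] / [5, 8] / [9];  Q = [1, 3, 5, 7] / [2, 8] / [4, 9] / [6]
Final shape: (4, 2, 2, 1).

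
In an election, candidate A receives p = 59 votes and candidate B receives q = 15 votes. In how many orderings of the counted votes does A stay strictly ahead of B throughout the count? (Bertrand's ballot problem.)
Strict-lead orderings = 1084546575302784

Total orderings of the 74 votes with 59 for A: C(74, 59) = 1824010149372864. By the Bertrand ballot formula (Cycle Lemma / reflection principle), the number of orderings in which A is strictly ahead of B throughout is (p − q)/(p + q) · C(p + q, p) = (59 − 15)/(59 + 15) · 1824010149372864 = 1084546575302784.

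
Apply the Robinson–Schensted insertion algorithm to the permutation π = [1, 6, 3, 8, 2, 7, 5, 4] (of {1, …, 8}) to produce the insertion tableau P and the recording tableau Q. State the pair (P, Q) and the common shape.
P = [1, 2, 4] / [3, 5] / [6, 7] / [8];  Q = [1, 2, 4] / [3, 6] / [5, 7] / [8];  common shape = (3, 2, 2, 1)

Row-insert the values π_1, π_2, … into P one at a time, bumping the leftmost entry strictly greater than the inserted value down to the next row. The recording tableau Q records, in position (i, j), the step at which that cell was added to P.
  Insert 1 (step 1): P = [1];  Q = [1]
  Insert 6 (step 2): P = [1, 6];  Q = [1, 2]
  Insert 3 (step 3): P = [1, 3] / [6];  Q = [1, 2] / [3]
  Insert 8 (step 4): P = [1, 3, 8] / [6];  Q = [1, 2, 4] / [3]
  Insert 2 (step 5): P = [1, 2, 8] / [3] / [6];  Q = [1, 2, 4] / [3] / [5]
  Insert 7 (step 6): P = [1, 2, 7] / [3, 8] / [6];  Q = [1, 2, 4] / [3, 6] / [5]
  Insert 5 (step 7): P = [1, 2, 5] / [3, 7] / [6, 8];  Q = [1, 2, 4] / [3, 6] / [5, 7]
  Insert 4 (step 8): P = [1, 2, 4] / [3, 5] / [6, 7] / [8];  Q = [1, 2, 4] / [3, 6] / [5, 7] / [8]
Final shape: (3, 2, 2, 1).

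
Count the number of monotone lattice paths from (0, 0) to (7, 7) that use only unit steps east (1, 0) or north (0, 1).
Number of paths = 3432

A monotone lattice path from (0, 0) to (7, 7) consists of 7 east steps and 7 north steps in some order, so it is determined by which 7 of the 14 steps are east. The count is C(14, 7) = 3432.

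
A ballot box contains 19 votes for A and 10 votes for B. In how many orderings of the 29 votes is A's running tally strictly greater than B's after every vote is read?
Strict-lead orderings = 6216210

Total orderings of the 29 votes with 19 for A: C(29, 19) = 20030010. By the Bertrand ballot formula (Cycle Lemma / reflection principle), the number of orderings in which A is strictly ahead of B throughout is (p − q)/(p + q) · C(p + q, p) = (19 − 10)/(19 + 10) · 20030010 = 6216210.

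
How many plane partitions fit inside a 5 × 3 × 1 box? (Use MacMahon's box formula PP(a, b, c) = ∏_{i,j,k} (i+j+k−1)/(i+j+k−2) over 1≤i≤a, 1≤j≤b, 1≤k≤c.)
PP(5, 3, 1) = 56

Evaluate the triple product over i = 1..5, j = 1..3, k = 1..1. The factors are (2/1) · (3/2) · (4/3) · (3/2) · (4/3) · (5/4) · (4/3) · (5/4) · … (15 factors total). The numerators and denominators telescope so the product is an integer; carrying out the multiplication exactly gives PP(5, 3, 1) = 56.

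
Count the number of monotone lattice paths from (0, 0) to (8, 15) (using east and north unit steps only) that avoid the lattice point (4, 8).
Number of paths = 326964

Total paths from (0, 0) to (8, 15): C(23, 8) = 490314. Paths through (4, 8): (paths (0, 0) → (4, 8)) × (paths (4, 8) → (8, 15)) = C(12, 4) · C(11, 4) = 495 · 330 = 163350. Avoidance count = 490314 − 163350 = 326964.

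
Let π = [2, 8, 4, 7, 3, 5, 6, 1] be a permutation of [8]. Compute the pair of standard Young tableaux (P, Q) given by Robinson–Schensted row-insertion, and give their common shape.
P = [1, 3, 5, 6] / [2, 7] / [4] / [8];  Q = [1, 2, 4, 7] / [3, 6] / [5] / [8];  common shape = (4, 2, 1, 1)

Row-insert the values π_1, π_2, … into P one at a time, bumping the leftmost entry strictly greater than the inserted value down to the next row. The recording tableau Q records, in position (i, j), the step at which that cell was added to P.
  Insert 2 (step 1): P = [2];  Q = [1]
  Insert 8 (step 2): P = [2, 8];  Q = [1, 2]
  Insert 4 (step 3): P = [2, 4] / [8];  Q = [1, 2] / [3]
  Insert 7 (step 4): P = [2, 4, 7] / [8];  Q = [1, 2, 4] / [3]
  Insert 3 (step 5): P = [2, 3, 7] / [4] / [8];  Q = [1, 2, 4] / [3] / [5]
  Insert 5 (step 6): P = [2, 3, 5] / [4, 7] / [8];  Q = [1, 2, 4] / [3, 6] / [5]
  Insert 6 (step 7): P = [2, 3, 5, 6] / [4, 7] / [8];  Q = [1, 2, 4, 7] / [3, 6] / [5]
  Insert 1 (step 8): P = [1, 3, 5, 6] / [2, 7] / [4] / [8];  Q = [1, 2, 4, 7] / [3, 6] / [5] / [8]
Final shape: (4, 2, 1, 1).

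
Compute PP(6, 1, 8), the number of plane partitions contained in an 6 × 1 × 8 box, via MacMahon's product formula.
PP(6, 1, 8) = 3003

Evaluate the triple product over i = 1..6, j = 1..1, k = 1..8. The factors are (2/1) · (3/2) · (4/3) · (5/4) · (6/5) · (7/6) · (8/7) · (9/8) · … (48 factors total). The numerators and denominators telescope so the product is an integer; carrying out the multiplication exactly gives PP(6, 1, 8) = 3003.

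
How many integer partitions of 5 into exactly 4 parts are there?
p(5, 4 parts) = 1

Partitions of n into exactly k parts ↔ partitions of n − k into at most k parts (subtract 1 from each part). For n = 5, k = 4, the partitions are: 2+1+1+1. Count = 1.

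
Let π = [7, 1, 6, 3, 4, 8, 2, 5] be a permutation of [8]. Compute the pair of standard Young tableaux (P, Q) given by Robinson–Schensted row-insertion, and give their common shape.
P = [1, 2, 4, 5] / [3, 8] / [6] / [7];  Q = [1, 3, 5, 6] / [2, 8] / [4] / [7];  common shape = (4, 2, 1, 1)

Row-insert the values π_1, π_2, … into P one at a time, bumping the leftmost entry strictly greater than the inserted value down to the next row. The recording tableau Q records, in position (i, j), the step at which that cell was added to P.
  Insert 7 (step 1): P = [7];  Q = [1]
  Insert 1 (step 2): P = [1] / [7];  Q = [1] / [2]
  Insert 6 (step 3): P = [1, 6] / [7];  Q = [1, 3] / [2]
  Insert 3 (step 4): P = [1, 3] / [6] / [7];  Q = [1, 3] / [2] / [4]
  Insert 4 (step 5): P = [1, 3, 4] / [6] / [7];  Q = [1, 3, 5] / [2] / [4]
  Insert 8 (step 6): P = [1, 3, 4, 8] / [6] / [7];  Q = [1, 3, 5, 6] / [2] / [4]
  Insert 2 (step 7): P = [1, 2, 4, 8] / [3] / [6] / [7];  Q = [1, 3, 5, 6] / [2] / [4] / [7]
  Insert 5 (step 8): P = [1, 2, 4, 5] / [3, 8] / [6] / [7];  Q = [1, 3, 5, 6] / [2, 8] / [4] / [7]
Final shape: (4, 2, 1, 1).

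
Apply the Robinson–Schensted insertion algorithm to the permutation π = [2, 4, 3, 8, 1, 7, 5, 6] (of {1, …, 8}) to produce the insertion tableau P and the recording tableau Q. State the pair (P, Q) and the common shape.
P = [1, 3, 5, 6] / [2, 7] / [4, 8];  Q = [1, 2, 4, 8] / [3, 6] / [5, 7];  common shape = (4, 2, 2)

Row-insert the values π_1, π_2, … into P one at a time, bumping the leftmost entry strictly greater than the inserted value down to the next row. The recording tableau Q records, in position (i, j), the step at which that cell was added to P.
  Insert 2 (step 1): P = [2];  Q = [1]
  Insert 4 (step 2): P = [2, 4];  Q = [1, 2]
  Insert 3 (step 3): P = [2, 3] / [4];  Q = [1, 2] / [3]
  Insert 8 (step 4): P = [2, 3, 8] / [4];  Q = [1, 2, 4] / [3]
  Insert 1 (step 5): P = [1, 3, 8] / [2] / [4];  Q = [1, 2, 4] / [3] / [5]
  Insert 7 (step 6): P = [1, 3, 7] / [2, 8] / [4];  Q = [1, 2, 4] / [3, 6] / [5]
  Insert 5 (step 7): P = [1, 3, 5] / [2, 7] / [4, 8];  Q = [1, 2, 4] / [3, 6] / [5, 7]
  Insert 6 (step 8): P = [1, 3, 5, 6] / [2, 7] / [4, 8];  Q = [1, 2, 4, 8] / [3, 6] / [5, 7]
Final shape: (4, 2, 2).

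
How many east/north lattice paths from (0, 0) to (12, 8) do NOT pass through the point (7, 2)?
Number of paths = 109338

Total paths from (0, 0) to (12, 8): C(20, 12) = 125970. Paths through (7, 2): (paths (0, 0) → (7, 2)) × (paths (7, 2) → (12, 8)) = C(9, 7) · C(11, 5) = 36 · 462 = 16632. Avoidance count = 125970 − 16632 = 109338.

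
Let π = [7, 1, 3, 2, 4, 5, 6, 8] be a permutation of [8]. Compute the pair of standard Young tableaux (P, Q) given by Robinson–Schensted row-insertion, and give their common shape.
P = [1, 2, 4, 5, 6, 8] / [3] / [7];  Q = [1, 3, 5, 6, 7, 8] / [2] / [4];  common shape = (6, 1, 1)

Row-insert the values π_1, π_2, … into P one at a time, bumping the leftmost entry strictly greater than the inserted value down to the next row. The recording tableau Q records, in position (i, j), the step at which that cell was added to P.
  Insert 7 (step 1): P = [7];  Q = [1]
  Insert 1 (step 2): P = [1] / [7];  Q = [1] / [2]
  Insert 3 (step 3): P = [1, 3] / [7];  Q = [1, 3] / [2]
  Insert 2 (step 4): P = [1, 2] / [3] / [7];  Q = [1, 3] / [2] / [4]
  Insert 4 (step 5): P = [1, 2, 4] / [3] / [7];  Q = [1, 3, 5] / [2] / [4]
  Insert 5 (step 6): P = [1, 2, 4, 5] / [3] / [7];  Q = [1, 3, 5, 6] / [2] / [4]
  Insert 6 (step 7): P = [1, 2, 4, 5, 6] / [3] / [7];  Q = [1, 3, 5, 6, 7] / [2] / [4]
  Insert 8 (step 8): P = [1, 2, 4, 5, 6, 8] / [3] / [7];  Q = [1, 3, 5, 6, 7, 8] / [2] / [4]
Final shape: (6, 1, 1).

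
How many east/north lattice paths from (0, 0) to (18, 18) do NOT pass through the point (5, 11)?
Number of paths = 8736527940

Total paths from (0, 0) to (18, 18): C(36, 18) = 9075135300. Paths through (5, 11): (paths (0, 0) → (5, 11)) × (paths (5, 11) → (18, 18)) = C(16, 5) · C(20, 13) = 4368 · 77520 = 338607360. Avoidance count = 9075135300 − 338607360 = 8736527940.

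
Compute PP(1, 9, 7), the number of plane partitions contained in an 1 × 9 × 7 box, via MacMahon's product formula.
PP(1, 9, 7) = 11440

Evaluate the triple product over i = 1..1, j = 1..9, k = 1..7. The factors are (2/1) · (3/2) · (4/3) · (5/4) · (6/5) · (7/6) · (8/7) · (3/2) · … (63 factors total). The numerators and denominators telescope so the product is an integer; carrying out the multiplication exactly gives PP(1, 9, 7) = 11440.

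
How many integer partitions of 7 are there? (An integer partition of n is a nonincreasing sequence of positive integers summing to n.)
p(7) = 15

List all partitions of 7: 7, 6+1, 5+2, 5+1+1, 4+3, 4+2+1, 4+1+1+1, 3+3+1, 3+2+2, 3+2+1+1, 3+1+1+1+1, 2+2+2+1, 2+2+1+1+1, 2+1+1+1+1+1, 1+1+1+1+1+1+1. Counting them gives p(7) = 15.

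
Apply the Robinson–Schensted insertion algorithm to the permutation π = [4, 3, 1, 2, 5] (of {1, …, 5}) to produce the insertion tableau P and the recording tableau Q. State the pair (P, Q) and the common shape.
P = [1, 2, 5] / [3] / [4];  Q = [1, 4, 5] / [2] / [3];  common shape = (3, 1, 1)

Row-insert the values π_1, π_2, … into P one at a time, bumping the leftmost entry strictly greater than the inserted value down to the next row. The recording tableau Q records, in position (i, j), the step at which that cell was added to P.
  Insert 4 (step 1): P = [4];  Q = [1]
  Insert 3 (step 2): P = [3] / [4];  Q = [1] / [2]
  Insert 1 (step 3): P = [1] / [3] / [4];  Q = [1] / [2] / [3]
  Insert 2 (step 4): P = [1, 2] / [3] / [4];  Q = [1, 4] / [2] / [3]
  Insert 5 (step 5): P = [1, 2, 5] / [3] / [4];  Q = [1, 4, 5] / [2] / [3]
Final shape: (3, 1, 1).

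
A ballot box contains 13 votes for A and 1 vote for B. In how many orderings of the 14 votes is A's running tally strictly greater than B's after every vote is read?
Strict-lead orderings = 12

Total orderings of the 14 votes with 13 for A: C(14, 13) = 14. By the Bertrand ballot formula (Cycle Lemma / reflection principle), the number of orderings in which A is strictly ahead of B throughout is (p − q)/(p + q) · C(p + q, p) = (13 − 1)/(13 + 1) · 14 = 12.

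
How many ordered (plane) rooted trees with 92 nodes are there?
C_91 = 3935312233584004685417853572763349509774031680023800

These ordered rooted trees are counted by the Catalan number C_n = (1/(n + 1)) · C(2n, n). For n = 91: C_91 = (1/92) · C(182, 91) = 362048725489728431058442528694228154899210914562189600/92 = 3935312233584004685417853572763349509774031680023800.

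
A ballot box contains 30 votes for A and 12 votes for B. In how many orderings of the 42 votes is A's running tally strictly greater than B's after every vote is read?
Strict-lead orderings = 4739192952

Total orderings of the 42 votes with 30 for A: C(42, 30) = 11058116888. By the Bertrand ballot formula (Cycle Lemma / reflection principle), the number of orderings in which A is strictly ahead of B throughout is (p − q)/(p + q) · C(p + q, p) = (30 − 12)/(30 + 12) · 11058116888 = 4739192952.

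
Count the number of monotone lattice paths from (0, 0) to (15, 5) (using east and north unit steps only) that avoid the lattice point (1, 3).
Number of paths = 15024

Total paths from (0, 0) to (15, 5): C(20, 15) = 15504. Paths through (1, 3): (paths (0, 0) → (1, 3)) × (paths (1, 3) → (15, 5)) = C(4, 1) · C(16, 14) = 4 · 120 = 480. Avoidance count = 15504 − 480 = 15024.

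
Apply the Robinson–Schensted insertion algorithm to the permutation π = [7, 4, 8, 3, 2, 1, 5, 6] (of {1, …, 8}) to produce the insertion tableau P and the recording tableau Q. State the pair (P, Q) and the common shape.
P = [1, 5, 6] / [2, 8] / [3] / [4] / [7];  Q = [1, 3, 8] / [2, 7] / [4] / [5] / [6];  common shape = (3, 2, 1, 1, 1)

Row-insert the values π_1, π_2, … into P one at a time, bumping the leftmost entry strictly greater than the inserted value down to the next row. The recording tableau Q records, in position (i, j), the step at which that cell was added to P.
  Insert 7 (step 1): P = [7];  Q = [1]
  Insert 4 (step 2): P = [4] / [7];  Q = [1] / [2]
  Insert 8 (step 3): P = [4, 8] / [7];  Q = [1, 3] / [2]
  Insert 3 (step 4): P = [3, 8] / [4] / [7];  Q = [1, 3] / [2] / [4]
  Insert 2 (step 5): P = [2, 8] / [3] / [4] / [7];  Q = [1, 3] / [2] / [4] / [5]
  Insert 1 (step 6): P = [1, 8] / [2] / [3] / [4] / [7];  Q = [1, 3] / [2] / [4] / [5] / [6]
  Insert 5 (step 7): P = [1, 5] / [2, 8] / [3] / [4] / [7];  Q = [1, 3] / [2, 7] / [4] / [5] / [6]
  Insert 6 (step 8): P = [1, 5, 6] / [2, 8] / [3] / [4] / [7];  Q = [1, 3, 8] / [2, 7] / [4] / [5] / [6]
Final shape: (3, 2, 1, 1, 1).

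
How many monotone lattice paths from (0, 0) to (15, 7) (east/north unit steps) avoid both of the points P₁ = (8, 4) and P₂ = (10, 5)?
Number of paths = 79266

Inclusion–exclusion. Total paths: C(22, 15) = 170544. Through P₁: C(12, 8)·C(10, 7) = 59400. Through P₂: C(15, 10)·C(7, 5) = 63063. Since P₁ is strictly southwest of P₂, a monotone path through both must visit P₁ then P₂; paths through both = C(12, 8)·C(3, 2)·C(7, 5) = 31185. Avoid both = 170544 − 59400 − 63063 + 31185 = 79266.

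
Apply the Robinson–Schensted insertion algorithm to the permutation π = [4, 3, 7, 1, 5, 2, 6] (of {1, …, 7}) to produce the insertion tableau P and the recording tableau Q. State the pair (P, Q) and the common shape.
P = [1, 2, 6] / [3, 5] / [4, 7];  Q = [1, 3, 7] / [2, 5] / [4, 6];  common shape = (3, 2, 2)

Row-insert the values π_1, π_2, … into P one at a time, bumping the leftmost entry strictly greater than the inserted value down to the next row. The recording tableau Q records, in position (i, j), the step at which that cell was added to P.
  Insert 4 (step 1): P = [4];  Q = [1]
  Insert 3 (step 2): P = [3] / [4];  Q = [1] / [2]
  Insert 7 (step 3): P = [3, 7] / [4];  Q = [1, 3] / [2]
  Insert 1 (step 4): P = [1, 7] / [3] / [4];  Q = [1, 3] / [2] / [4]
  Insert 5 (step 5): P = [1, 5] / [3, 7] / [4];  Q = [1, 3] / [2, 5] / [4]
  Insert 2 (step 6): P = [1, 2] / [3, 5] / [4, 7];  Q = [1, 3] / [2, 5] / [4, 6]
  Insert 6 (step 7): P = [1, 2, 6] / [3, 5] / [4, 7];  Q = [1, 3, 7] / [2, 5] / [4, 6]
Final shape: (3, 2, 2).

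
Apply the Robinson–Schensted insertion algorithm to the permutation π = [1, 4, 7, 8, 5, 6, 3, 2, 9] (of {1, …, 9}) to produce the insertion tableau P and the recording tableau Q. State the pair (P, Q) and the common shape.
P = [1, 2, 5, 6, 9] / [3, 8] / [4] / [7];  Q = [1, 2, 3, 4, 9] / [5, 6] / [7] / [8];  common shape = (5, 2, 1, 1)

Row-insert the values π_1, π_2, … into P one at a time, bumping the leftmost entry strictly greater than the inserted value down to the next row. The recording tableau Q records, in position (i, j), the step at which that cell was added to P.
  Insert 1 (step 1): P = [1];  Q = [1]
  Insert 4 (step 2): P = [1, 4];  Q = [1, 2]
  Insert 7 (step 3): P = [1, 4, 7];  Q = [1, 2, 3]
  Insert 8 (step 4): P = [1, 4, 7, 8];  Q = [1, 2, 3, 4]
  Insert 5 (step 5): P = [1, 4, 5, 8] / [7];  Q = [1, 2, 3, 4] / [5]
  Insert 6 (step 6): P = [1, 4, 5, 6] / [7, 8];  Q = [1, 2, 3, 4] / [5, 6]
  Insert 3 (step 7): P = [1, 3, 5, 6] / [4, 8] / [7];  Q = [1, 2, 3, 4] / [5, 6] / [7]
  Insert 2 (step 8): P = [1, 2, 5, 6] / [3, 8] / [4] / [7];  Q = [1, 2, 3, 4] / [5, 6] / [7] / [8]
  Insert 9 (step 9): P = [1, 2, 5, 6, 9] / [3, 8] / [4] / [7];  Q = [1, 2, 3, 4, 9] / [5, 6] / [7] / [8]
Final shape: (5, 2, 1, 1).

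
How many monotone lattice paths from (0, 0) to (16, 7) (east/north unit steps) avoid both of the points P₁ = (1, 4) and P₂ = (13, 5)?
Number of paths = 156047

Inclusion–exclusion. Total paths: C(23, 16) = 245157. Through P₁: C(5, 1)·C(18, 15) = 4080. Through P₂: C(18, 13)·C(5, 3) = 85680. Since P₁ is strictly southwest of P₂, a monotone path through both must visit P₁ then P₂; paths through both = C(5, 1)·C(13, 12)·C(5, 3) = 650. Avoid both = 245157 − 4080 − 85680 + 650 = 156047.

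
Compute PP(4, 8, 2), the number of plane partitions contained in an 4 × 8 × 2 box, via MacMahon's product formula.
PP(4, 8, 2) = 70785

Evaluate the triple product over i = 1..4, j = 1..8, k = 1..2. The factors are (2/1) · (3/2) · (3/2) · (4/3) · (4/3) · (5/4) · (5/4) · (6/5) · … (64 factors total). The numerators and denominators telescope so the product is an integer; carrying out the multiplication exactly gives PP(4, 8, 2) = 70785.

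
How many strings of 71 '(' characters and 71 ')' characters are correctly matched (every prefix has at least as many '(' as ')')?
C_71 = 5175569924646105559418940193995065716350

These balanced parentheses are counted by the Catalan number C_n = (1/(n + 1)) · C(2n, n). For n = 71: C_71 = (1/72) · C(142, 71) = 372641034574519600278163693967644731577200/72 = 5175569924646105559418940193995065716350.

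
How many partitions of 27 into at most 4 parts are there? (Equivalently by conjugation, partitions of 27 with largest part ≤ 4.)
p(27, parts ≤ 4) = 225

Use the recurrence p(n, m) = p(n, m−1) + p(n−m, m): either the largest part is < m (count p(n, m−1)) or the largest part is exactly m (remove one copy of m, count p(n−m, m)). With p(0, ·) = 1 this gives p(27, parts ≤ 4) = 225. (By conjugating Young diagrams, this also counts partitions of 27 into at most 4 parts.)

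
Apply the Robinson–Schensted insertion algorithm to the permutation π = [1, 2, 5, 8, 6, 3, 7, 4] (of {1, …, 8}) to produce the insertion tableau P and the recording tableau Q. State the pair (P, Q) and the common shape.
P = [1, 2, 3, 4, 7] / [5, 6] / [8];  Q = [1, 2, 3, 4, 7] / [5, 8] / [6];  common shape = (5, 2, 1)

Row-insert the values π_1, π_2, … into P one at a time, bumping the leftmost entry strictly greater than the inserted value down to the next row. The recording tableau Q records, in position (i, j), the step at which that cell was added to P.
  Insert 1 (step 1): P = [1];  Q = [1]
  Insert 2 (step 2): P = [1, 2];  Q = [1, 2]
  Insert 5 (step 3): P = [1, 2, 5];  Q = [1, 2, 3]
  Insert 8 (step 4): P = [1, 2, 5, 8];  Q = [1, 2, 3, 4]
  Insert 6 (step 5): P = [1, 2, 5, 6] / [8];  Q = [1, 2, 3, 4] / [5]
  Insert 3 (step 6): P = [1, 2, 3, 6] / [5] / [8];  Q = [1, 2, 3, 4] / [5] / [6]
  Insert 7 (step 7): P = [1, 2, 3, 6, 7] / [5] / [8];  Q = [1, 2, 3, 4, 7] / [5] / [6]
  Insert 4 (step 8): P = [1, 2, 3, 4, 7] / [5, 6] / [8];  Q = [1, 2, 3, 4, 7] / [5, 8] / [6]
Final shape: (5, 2, 1).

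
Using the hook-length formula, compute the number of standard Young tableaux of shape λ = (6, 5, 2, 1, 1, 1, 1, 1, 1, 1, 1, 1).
# SYT of shape (6, 5, 2, 1, 1, 1, 1, 1, 1, 1, 1, 1) = 87639552

Hook-length formula: f^λ = n! / Π hook(c), product over all cells c of the Young diagram. For λ = (6, 5, 2, 1, 1, 1, 1, 1, 1, 1, 1, 1), n = 22 boxes. Hook lengths by row (left-to-right, top-to-bottom): [17, 7, 5, 4, 3, 1]; [15, 5, 3, 2, 1]; [11, 1]; [9]; [8]; [7]; [6]; [5]; [4]; [3]; [2]; [1]. Product of hooks = 12825267840000. So f^λ = 22! / 12825267840000 = 1124000727777607680000 / 12825267840000 = 87639552.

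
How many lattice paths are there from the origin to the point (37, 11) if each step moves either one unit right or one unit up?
Number of paths = 22595200368

A monotone lattice path from (0, 0) to (37, 11) consists of 37 east steps and 11 north steps in some order, so it is determined by which 37 of the 48 steps are east. The count is C(48, 37) = 22595200368.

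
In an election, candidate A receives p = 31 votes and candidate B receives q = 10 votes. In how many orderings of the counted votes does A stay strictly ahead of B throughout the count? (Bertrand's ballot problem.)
Strict-lead orderings = 574221648

Total orderings of the 41 votes with 31 for A: C(41, 31) = 1121099408. By the Bertrand ballot formula (Cycle Lemma / reflection principle), the number of orderings in which A is strictly ahead of B throughout is (p − q)/(p + q) · C(p + q, p) = (31 − 10)/(31 + 10) · 1121099408 = 574221648.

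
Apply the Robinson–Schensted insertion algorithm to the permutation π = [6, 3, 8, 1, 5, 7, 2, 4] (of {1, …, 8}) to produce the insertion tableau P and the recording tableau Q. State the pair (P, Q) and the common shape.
P = [1, 2, 4] / [3, 5, 7] / [6, 8];  Q = [1, 3, 6] / [2, 5, 8] / [4, 7];  common shape = (3, 3, 2)

Row-insert the values π_1, π_2, … into P one at a time, bumping the leftmost entry strictly greater than the inserted value down to the next row. The recording tableau Q records, in position (i, j), the step at which that cell was added to P.
  Insert 6 (step 1): P = [6];  Q = [1]
  Insert 3 (step 2): P = [3] / [6];  Q = [1] / [2]
  Insert 8 (step 3): P = [3, 8] / [6];  Q = [1, 3] / [2]
  Insert 1 (step 4): P = [1, 8] / [3] / [6];  Q = [1, 3] / [2] / [4]
  Insert 5 (step 5): P = [1, 5] / [3, 8] / [6];  Q = [1, 3] / [2, 5] / [4]
  Insert 7 (step 6): P = [1, 5, 7] / [3, 8] / [6];  Q = [1, 3, 6] / [2, 5] / [4]
  Insert 2 (step 7): P = [1, 2, 7] / [3, 5] / [6, 8];  Q = [1, 3, 6] / [2, 5] / [4, 7]
  Insert 4 (step 8): P = [1, 2, 4] / [3, 5, 7] / [6, 8];  Q = [1, 3, 6] / [2, 5, 8] / [4, 7]
Final shape: (3, 3, 2).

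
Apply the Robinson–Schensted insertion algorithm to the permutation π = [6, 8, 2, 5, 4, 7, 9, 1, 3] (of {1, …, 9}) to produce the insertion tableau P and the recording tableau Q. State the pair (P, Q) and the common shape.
P = [1, 3, 7, 9] / [2, 4] / [5, 8] / [6];  Q = [1, 2, 6, 7] / [3, 4] / [5, 9] / [8];  common shape = (4, 2, 2, 1)

Row-insert the values π_1, π_2, … into P one at a time, bumping the leftmost entry strictly greater than the inserted value down to the next row. The recording tableau Q records, in position (i, j), the step at which that cell was added to P.
  Insert 6 (step 1): P = [6];  Q = [1]
  Insert 8 (step 2): P = [6, 8];  Q = [1, 2]
  Insert 2 (step 3): P = [2, 8] / [6];  Q = [1, 2] / [3]
  Insert 5 (step 4): P = [2, 5] / [6, 8];  Q = [1, 2] / [3, 4]
  Insert 4 (step 5): P = [2, 4] / [5, 8] / [6];  Q = [1, 2] / [3, 4] / [5]
  Insert 7 (step 6): P = [2, 4, 7] / [5, 8] / [6];  Q = [1, 2, 6] / [3, 4] / [5]
  Insert 9 (step 7): P = [2, 4, 7, 9] / [5, 8] / [6];  Q = [1, 2, 6, 7] / [3, 4] / [5]
  Insert 1 (step 8): P = [1, 4, 7, 9] / [2, 8] / [5] / [6];  Q = [1, 2, 6, 7] / [3, 4] / [5] / [8]
  Insert 3 (step 9): P = [1, 3, 7, 9] / [2, 4] / [5, 8] / [6];  Q = [1, 2, 6, 7] / [3, 4] / [5, 9] / [8]
Final shape: (4, 2, 2, 1).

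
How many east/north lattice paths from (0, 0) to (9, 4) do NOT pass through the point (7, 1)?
Number of paths = 635

Total paths from (0, 0) to (9, 4): C(13, 9) = 715. Paths through (7, 1): (paths (0, 0) → (7, 1)) × (paths (7, 1) → (9, 4)) = C(8, 7) · C(5, 2) = 8 · 10 = 80. Avoidance count = 715 − 80 = 635.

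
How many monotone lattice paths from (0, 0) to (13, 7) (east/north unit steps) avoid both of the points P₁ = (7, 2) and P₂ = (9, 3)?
Number of paths = 53048

Inclusion–exclusion. Total paths: C(20, 13) = 77520. Through P₁: C(9, 7)·C(11, 6) = 16632. Through P₂: C(12, 9)·C(8, 4) = 15400. Since P₁ is strictly southwest of P₂, a monotone path through both must visit P₁ then P₂; paths through both = C(9, 7)·C(3, 2)·C(8, 4) = 7560. Avoid both = 77520 − 16632 − 15400 + 7560 = 53048.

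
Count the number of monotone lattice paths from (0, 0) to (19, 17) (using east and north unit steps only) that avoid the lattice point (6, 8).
Number of paths = 7103744340

Total paths from (0, 0) to (19, 17): C(36, 19) = 8597496600. Paths through (6, 8): (paths (0, 0) → (6, 8)) × (paths (6, 8) → (19, 17)) = C(14, 6) · C(22, 13) = 3003 · 497420 = 1493752260. Avoidance count = 8597496600 − 1493752260 = 7103744340.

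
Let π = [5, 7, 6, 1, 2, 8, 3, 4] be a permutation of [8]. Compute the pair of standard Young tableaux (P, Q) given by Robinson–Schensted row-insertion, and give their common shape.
P = [1, 2, 3, 4] / [5, 6, 8] / [7];  Q = [1, 2, 6, 8] / [3, 5, 7] / [4];  common shape = (4, 3, 1)

Row-insert the values π_1, π_2, … into P one at a time, bumping the leftmost entry strictly greater than the inserted value down to the next row. The recording tableau Q records, in position (i, j), the step at which that cell was added to P.
  Insert 5 (step 1): P = [5];  Q = [1]
  Insert 7 (step 2): P = [5, 7];  Q = [1, 2]
  Insert 6 (step 3): P = [5, 6] / [7];  Q = [1, 2] / [3]
  Insert 1 (step 4): P = [1, 6] / [5] / [7];  Q = [1, 2] / [3] / [4]
  Insert 2 (step 5): P = [1, 2] / [5, 6] / [7];  Q = [1, 2] / [3, 5] / [4]
  Insert 8 (step 6): P = [1, 2, 8] / [5, 6] / [7];  Q = [1, 2, 6] / [3, 5] / [4]
  Insert 3 (step 7): P = [1, 2, 3] / [5, 6, 8] / [7];  Q = [1, 2, 6] / [3, 5, 7] / [4]
  Insert 4 (step 8): P = [1, 2, 3, 4] / [5, 6, 8] / [7];  Q = [1, 2, 6, 8] / [3, 5, 7] / [4]
Final shape: (4, 3, 1).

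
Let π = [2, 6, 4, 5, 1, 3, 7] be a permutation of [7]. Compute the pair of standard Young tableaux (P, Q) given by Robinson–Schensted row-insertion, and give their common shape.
P = [1, 3, 5, 7] / [2, 4] / [6];  Q = [1, 2, 4, 7] / [3, 6] / [5];  common shape = (4, 2, 1)

Row-insert the values π_1, π_2, … into P one at a time, bumping the leftmost entry strictly greater than the inserted value down to the next row. The recording tableau Q records, in position (i, j), the step at which that cell was added to P.
  Insert 2 (step 1): P = [2];  Q = [1]
  Insert 6 (step 2): P = [2, 6];  Q = [1, 2]
  Insert 4 (step 3): P = [2, 4] / [6];  Q = [1, 2] / [3]
  Insert 5 (step 4): P = [2, 4, 5] / [6];  Q = [1, 2, 4] / [3]
  Insert 1 (step 5): P = [1, 4, 5] / [2] / [6];  Q = [1, 2, 4] / [3] / [5]
  Insert 3 (step 6): P = [1, 3, 5] / [2, 4] / [6];  Q = [1, 2, 4] / [3, 6] / [5]
  Insert 7 (step 7): P = [1, 3, 5, 7] / [2, 4] / [6];  Q = [1, 2, 4, 7] / [3, 6] / [5]
Final shape: (4, 2, 1).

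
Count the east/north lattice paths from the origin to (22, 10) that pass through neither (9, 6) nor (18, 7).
Number of paths = 37527590

Inclusion–exclusion. Total paths: C(32, 22) = 64512240. Through P₁: C(15, 9)·C(17, 13) = 11911900. Through P₂: C(25, 18)·C(7, 4) = 16824500. Since P₁ is strictly southwest of P₂, a monotone path through both must visit P₁ then P₂; paths through both = C(15, 9)·C(10, 9)·C(7, 4) = 1751750. Avoid both = 64512240 − 11911900 − 16824500 + 1751750 = 37527590.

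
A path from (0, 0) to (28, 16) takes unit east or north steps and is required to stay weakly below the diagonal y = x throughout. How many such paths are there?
Number of paths = 186803188858

By the reflection principle (André's argument), the number of monotone paths to (28, 16) with n ≤ m that never go above y = x is C(44, 28) − C(44, 29) = 416714805914 − 229911617056 = 186803188858.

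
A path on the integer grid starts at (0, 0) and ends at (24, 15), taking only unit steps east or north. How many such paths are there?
Number of paths = 25140840660

A monotone lattice path from (0, 0) to (24, 15) consists of 24 east steps and 15 north steps in some order, so it is determined by which 24 of the 39 steps are east. The count is C(39, 24) = 25140840660.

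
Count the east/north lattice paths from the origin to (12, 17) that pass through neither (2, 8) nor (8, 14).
Number of paths = 38002275

Inclusion–exclusion. Total paths: C(29, 12) = 51895935. Through P₁: C(10, 2)·C(19, 10) = 4157010. Through P₂: C(22, 8)·C(7, 4) = 11191950. Since P₁ is strictly southwest of P₂, a monotone path through both must visit P₁ then P₂; paths through both = C(10, 2)·C(12, 6)·C(7, 4) = 1455300. Avoid both = 51895935 − 4157010 − 11191950 + 1455300 = 38002275.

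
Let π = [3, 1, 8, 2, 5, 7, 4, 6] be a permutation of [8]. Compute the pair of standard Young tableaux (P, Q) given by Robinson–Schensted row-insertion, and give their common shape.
P = [1, 2, 4, 6] / [3, 5, 7] / [8];  Q = [1, 3, 5, 6] / [2, 4, 8] / [7];  common shape = (4, 3, 1)

Row-insert the values π_1, π_2, … into P one at a time, bumping the leftmost entry strictly greater than the inserted value down to the next row. The recording tableau Q records, in position (i, j), the step at which that cell was added to P.
  Insert 3 (step 1): P = [3];  Q = [1]
  Insert 1 (step 2): P = [1] / [3];  Q = [1] / [2]
  Insert 8 (step 3): P = [1, 8] / [3];  Q = [1, 3] / [2]
  Insert 2 (step 4): P = [1, 2] / [3, 8];  Q = [1, 3] / [2, 4]
  Insert 5 (step 5): P = [1, 2, 5] / [3, 8];  Q = [1, 3, 5] / [2, 4]
  Insert 7 (step 6): P = [1, 2, 5, 7] / [3, 8];  Q = [1, 3, 5, 6] / [2, 4]
  Insert 4 (step 7): P = [1, 2, 4, 7] / [3, 5] / [8];  Q = [1, 3, 5, 6] / [2, 4] / [7]
  Insert 6 (step 8): P = [1, 2, 4, 6] / [3, 5, 7] / [8];  Q = [1, 3, 5, 6] / [2, 4, 8] / [7]
Final shape: (4, 3, 1).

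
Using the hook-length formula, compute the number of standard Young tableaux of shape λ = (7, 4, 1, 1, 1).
# SYT of shape (7, 4, 1, 1, 1) = 24960

Hook-length formula: f^λ = n! / Π hook(c), product over all cells c of the Young diagram. For λ = (7, 4, 1, 1, 1), n = 14 boxes. Hook lengths by row (left-to-right, top-to-bottom): [11, 7, 6, 5, 3, 2, 1]; [7, 3, 2, 1]; [3]; [2]; [1]. Product of hooks = 3492720. So f^λ = 14! / 3492720 = 87178291200 / 3492720 = 24960.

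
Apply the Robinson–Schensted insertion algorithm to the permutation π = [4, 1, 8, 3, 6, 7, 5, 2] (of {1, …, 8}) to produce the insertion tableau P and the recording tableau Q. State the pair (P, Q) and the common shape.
P = [1, 2, 5, 7] / [3, 6] / [4] / [8];  Q = [1, 3, 5, 6] / [2, 4] / [7] / [8];  common shape = (4, 2, 1, 1)

Row-insert the values π_1, π_2, … into P one at a time, bumping the leftmost entry strictly greater than the inserted value down to the next row. The recording tableau Q records, in position (i, j), the step at which that cell was added to P.
  Insert 4 (step 1): P = [4];  Q = [1]
  Insert 1 (step 2): P = [1] / [4];  Q = [1] / [2]
  Insert 8 (step 3): P = [1, 8] / [4];  Q = [1, 3] / [2]
  Insert 3 (step 4): P = [1, 3] / [4, 8];  Q = [1, 3] / [2, 4]
  Insert 6 (step 5): P = [1, 3, 6] / [4, 8];  Q = [1, 3, 5] / [2, 4]
  Insert 7 (step 6): P = [1, 3, 6, 7] / [4, 8];  Q = [1, 3, 5, 6] / [2, 4]
  Insert 5 (step 7): P = [1, 3, 5, 7] / [4, 6] / [8];  Q = [1, 3, 5, 6] / [2, 4] / [7]
  Insert 2 (step 8): P = [1, 2, 5, 7] / [3, 6] / [4] / [8];  Q = [1, 3, 5, 6] / [2, 4] / [7] / [8]
Final shape: (4, 2, 1, 1).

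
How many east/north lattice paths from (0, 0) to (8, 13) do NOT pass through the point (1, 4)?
Number of paths = 146290

Total paths from (0, 0) to (8, 13): C(21, 8) = 203490. Paths through (1, 4): (paths (0, 0) → (1, 4)) × (paths (1, 4) → (8, 13)) = C(5, 1) · C(16, 7) = 5 · 11440 = 57200. Avoidance count = 203490 − 57200 = 146290.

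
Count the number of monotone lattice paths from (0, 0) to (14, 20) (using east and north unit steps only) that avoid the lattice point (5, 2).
Number of paths = 1293552315

Total paths from (0, 0) to (14, 20): C(34, 14) = 1391975640. Paths through (5, 2): (paths (0, 0) → (5, 2)) × (paths (5, 2) → (14, 20)) = C(7, 5) · C(27, 9) = 21 · 4686825 = 98423325. Avoidance count = 1391975640 − 98423325 = 1293552315.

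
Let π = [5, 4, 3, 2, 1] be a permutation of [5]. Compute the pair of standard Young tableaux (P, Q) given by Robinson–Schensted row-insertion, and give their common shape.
P = [1] / [2] / [3] / [4] / [5];  Q = [1] / [2] / [3] / [4] / [5];  common shape = (1, 1, 1, 1, 1)

Row-insert the values π_1, π_2, … into P one at a time, bumping the leftmost entry strictly greater than the inserted value down to the next row. The recording tableau Q records, in position (i, j), the step at which that cell was added to P.
  Insert 5 (step 1): P = [5];  Q = [1]
  Insert 4 (step 2): P = [4] / [5];  Q = [1] / [2]
  Insert 3 (step 3): P = [3] / [4] / [5];  Q = [1] / [2] / [3]
  Insert 2 (step 4): P = [2] / [3] / [4] / [5];  Q = [1] / [2] / [3] / [4]
  Insert 1 (step 5): P = [1] / [2] / [3] / [4] / [5];  Q = [1] / [2] / [3] / [4] / [5]
Final shape: (1, 1, 1, 1, 1).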